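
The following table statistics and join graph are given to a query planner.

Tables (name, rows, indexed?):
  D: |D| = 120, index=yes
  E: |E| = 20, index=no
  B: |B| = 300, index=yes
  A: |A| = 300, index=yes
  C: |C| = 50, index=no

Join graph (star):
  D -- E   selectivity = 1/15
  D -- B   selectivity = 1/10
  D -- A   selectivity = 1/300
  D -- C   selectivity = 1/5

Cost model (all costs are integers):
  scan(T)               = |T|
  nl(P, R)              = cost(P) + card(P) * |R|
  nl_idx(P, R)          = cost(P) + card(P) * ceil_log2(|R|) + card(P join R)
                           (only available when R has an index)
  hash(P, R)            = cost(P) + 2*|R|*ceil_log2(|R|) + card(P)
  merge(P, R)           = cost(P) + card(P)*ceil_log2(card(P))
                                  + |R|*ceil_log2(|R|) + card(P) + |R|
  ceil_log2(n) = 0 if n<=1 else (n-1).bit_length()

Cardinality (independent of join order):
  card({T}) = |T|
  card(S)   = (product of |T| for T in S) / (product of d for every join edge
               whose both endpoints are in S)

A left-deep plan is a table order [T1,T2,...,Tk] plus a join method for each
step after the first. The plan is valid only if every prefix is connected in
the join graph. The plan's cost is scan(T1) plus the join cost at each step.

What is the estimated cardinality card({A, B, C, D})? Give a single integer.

36000

Tables in S: A(300), B(300), C(50), D(120)
Edges inside S: D-B(d=10), D-A(d=300), D-C(d=5)
numerator = 300 * 300 * 50 * 120 = 540000000
denominator = 10 * 300 * 5 = 15000
card(S) = 540000000 / 15000 = 36000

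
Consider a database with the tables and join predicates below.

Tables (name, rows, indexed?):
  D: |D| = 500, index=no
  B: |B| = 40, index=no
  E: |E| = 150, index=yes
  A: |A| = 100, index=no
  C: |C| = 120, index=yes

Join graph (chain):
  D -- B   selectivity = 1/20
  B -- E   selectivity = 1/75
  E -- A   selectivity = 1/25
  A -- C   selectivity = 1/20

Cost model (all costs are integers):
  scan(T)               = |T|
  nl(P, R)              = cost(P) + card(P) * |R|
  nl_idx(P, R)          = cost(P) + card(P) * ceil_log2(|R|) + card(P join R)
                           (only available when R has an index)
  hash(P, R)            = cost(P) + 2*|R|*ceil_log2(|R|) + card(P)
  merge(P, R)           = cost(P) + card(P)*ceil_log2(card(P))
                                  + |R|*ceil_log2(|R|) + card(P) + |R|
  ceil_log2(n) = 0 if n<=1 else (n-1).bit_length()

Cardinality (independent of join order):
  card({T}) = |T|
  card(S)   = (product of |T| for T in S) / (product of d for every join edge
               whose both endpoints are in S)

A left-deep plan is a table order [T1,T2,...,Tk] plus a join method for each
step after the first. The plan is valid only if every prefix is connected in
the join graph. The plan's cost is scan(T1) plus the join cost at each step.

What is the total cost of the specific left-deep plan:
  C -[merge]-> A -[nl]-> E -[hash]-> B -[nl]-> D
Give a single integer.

1055960

step 1: scan C: cost=120, card=120
step 2: join A via merge
    card(P join A) = 120*100/(20) = 600
    cost = 120 + 120*7 + 100*7 + 120 + 100 = 1880
step 3: join E via nl
    card(P join E) = 600*150/(25) = 3600
    cost = 1880 + 600*150 = 91880
step 4: join B via hash
    card(P join B) = 3600*40/(75) = 1920
    cost = 91880 + 2*40*6 + 3600 = 95960
step 5: join D via nl
    card(P join D) = 1920*500/(20) = 48000
    cost = 95960 + 1920*500 = 1055960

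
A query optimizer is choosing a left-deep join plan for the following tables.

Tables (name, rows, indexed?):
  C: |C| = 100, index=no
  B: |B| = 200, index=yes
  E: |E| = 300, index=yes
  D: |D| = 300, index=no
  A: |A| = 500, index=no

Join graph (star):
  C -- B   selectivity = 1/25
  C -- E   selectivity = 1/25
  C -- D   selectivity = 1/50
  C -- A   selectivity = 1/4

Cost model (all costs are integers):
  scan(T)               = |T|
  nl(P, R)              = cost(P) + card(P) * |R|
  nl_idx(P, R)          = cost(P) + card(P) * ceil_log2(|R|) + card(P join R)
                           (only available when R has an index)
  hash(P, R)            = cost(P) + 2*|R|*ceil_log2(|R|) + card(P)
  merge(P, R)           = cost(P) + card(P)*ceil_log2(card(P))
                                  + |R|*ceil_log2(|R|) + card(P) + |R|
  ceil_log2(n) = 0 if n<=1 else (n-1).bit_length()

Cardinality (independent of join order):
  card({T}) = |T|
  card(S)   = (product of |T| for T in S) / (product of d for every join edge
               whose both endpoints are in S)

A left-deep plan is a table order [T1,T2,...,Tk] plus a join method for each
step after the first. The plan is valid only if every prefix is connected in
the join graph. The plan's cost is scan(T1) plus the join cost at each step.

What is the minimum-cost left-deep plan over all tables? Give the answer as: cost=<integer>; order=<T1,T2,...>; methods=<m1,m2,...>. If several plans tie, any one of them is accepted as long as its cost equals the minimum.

Selinger DP (subsets sized 1..n):
  {C}: scan cost=100, card=100
  {B}: scan cost=200, card=200
  {E}: scan cost=300, card=300
  {D}: scan cost=300, card=300
  {A}: scan cost=500, card=500
  {BC}: card=800; try (B,nl_idx)→1700, (C,hash)→1800, (B,merge)→2700, (C,merge)→2800, (B,hash)→3400, (B,nl)→20100 …(+1); best=1700 via (B,nl_idx)
  {CE}: card=1200; try (C,hash)→2000, (E,nl_idx)→2200, (E,merge)→3900, (C,merge)→4100, (E,hash)→5600, (E,nl)→30100 …(+1); best=2000 via (C,hash)
  {CD}: card=600; try (C,hash)→2000, (D,merge)→3900, (C,merge)→4100, (D,hash)→5600, (D,nl)→30100, (C,nl)→30300; best=2000 via (C,hash)
  {AC}: card=12500; try (C,hash)→2400, (A,merge)→5900, (C,merge)→6300, (A,hash)→9200, (A,nl)→50100, (C,nl)→50500; best=2400 via (C,hash)
  {BCE}: card=9600; try (B,hash)→6400, (E,hash)→7900, (E,merge)→13500, (B,merge)→18200, (E,nl_idx)→18500, (B,nl_idx)→21200 …(+2); best=6400 via (B,hash)
  {BCD}: card=4800; try (B,hash)→5800, (D,hash)→7900, (B,merge)→10400, (B,nl_idx)→11600, (D,merge)→13500, (B,nl)→122000 …(+1); best=5800 via (B,hash)
  {ABC}: card=100000; try (A,hash)→11500, (A,merge)→15500, (B,hash)→18100, (B,merge)→191700, (B,nl_idx)→202400, (A,nl)→401700 …(+1); best=11500 via (A,hash)
  {CDE}: card=7200; try (E,hash)→8000, (D,hash)→8600, (E,merge)→11600, (E,nl_idx)→14600, (D,merge)→19400, (E,nl)→182000 …(+1); best=8000 via (E,hash)
  {ACE}: card=150000; try (A,hash)→12200, (E,hash)→20300, (A,merge)→21400, (E,merge)→192900, (E,nl_idx)→264900, (A,nl)→602000 …(+1); best=12200 via (A,hash)
  {ACD}: card=75000; try (A,hash)→11600, (A,merge)→13600, (D,hash)→20300, (D,merge)→192900, (A,nl)→302000, (D,nl)→3752400; best=11600 via (A,hash)
  {BCDE}: card=57600; try (E,hash)→16000, (B,hash)→18400, (D,hash)→21400, (E,merge)→76000, (E,nl_idx)→106600, (B,merge)→110600 …(+5); best=16000 via (E,hash)
  {ABCE}: card=1200000; try (A,hash)→25000, (E,hash)→116900, (A,merge)→155400, (B,hash)→165400, (E,merge)→1814500, (E,nl_idx)→2111500 …(+5); best=25000 via (A,hash)
  {ABCD}: card=600000; try (A,hash)→19600, (A,merge)→78000, (B,hash)→89800, (D,hash)→116900, (B,nl_idx)→1211600, (B,merge)→1363400 …(+4); best=19600 via (A,hash)
  {ACDE}: card=900000; try (A,hash)→24200, (E,hash)→92000, (A,merge)→113800, (D,hash)→167600, (E,merge)→1364600, (E,nl_idx)→1586600 …(+4); best=24200 via (A,hash)
  {ABCDE}: card=7200000; try (A,hash)→82600, (E,hash)→625000, (B,hash)→927400, (A,merge)→1000200, (D,hash)→1230400, (E,nl_idx)→12619600 …(+8); best=82600 via (A,hash)

cost=82600; order=D,C,B,E,A; methods=hash,hash,hash,hash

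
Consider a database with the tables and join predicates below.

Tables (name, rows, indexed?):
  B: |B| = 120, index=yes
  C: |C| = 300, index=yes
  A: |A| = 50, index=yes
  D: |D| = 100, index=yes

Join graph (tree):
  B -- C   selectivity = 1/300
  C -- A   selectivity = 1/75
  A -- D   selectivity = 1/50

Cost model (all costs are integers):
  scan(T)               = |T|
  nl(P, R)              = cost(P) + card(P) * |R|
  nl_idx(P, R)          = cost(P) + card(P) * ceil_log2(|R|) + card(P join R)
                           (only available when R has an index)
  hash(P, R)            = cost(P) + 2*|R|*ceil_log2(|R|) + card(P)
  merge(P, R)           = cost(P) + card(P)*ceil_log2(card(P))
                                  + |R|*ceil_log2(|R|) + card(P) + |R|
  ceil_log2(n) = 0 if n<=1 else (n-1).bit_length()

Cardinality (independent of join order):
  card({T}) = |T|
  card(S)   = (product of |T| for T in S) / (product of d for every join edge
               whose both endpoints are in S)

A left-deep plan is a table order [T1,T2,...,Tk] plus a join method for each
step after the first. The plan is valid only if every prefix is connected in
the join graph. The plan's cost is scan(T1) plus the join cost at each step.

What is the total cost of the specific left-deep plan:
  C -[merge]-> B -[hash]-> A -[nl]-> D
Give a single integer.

12980

step 1: scan C: cost=300, card=300
step 2: join B via merge
    card(P join B) = 300*120/(300) = 120
    cost = 300 + 300*9 + 120*7 + 300 + 120 = 4260
step 3: join A via hash
    card(P join A) = 120*50/(75) = 80
    cost = 4260 + 2*50*6 + 120 = 4980
step 4: join D via nl
    card(P join D) = 80*100/(50) = 160
    cost = 4980 + 80*100 = 12980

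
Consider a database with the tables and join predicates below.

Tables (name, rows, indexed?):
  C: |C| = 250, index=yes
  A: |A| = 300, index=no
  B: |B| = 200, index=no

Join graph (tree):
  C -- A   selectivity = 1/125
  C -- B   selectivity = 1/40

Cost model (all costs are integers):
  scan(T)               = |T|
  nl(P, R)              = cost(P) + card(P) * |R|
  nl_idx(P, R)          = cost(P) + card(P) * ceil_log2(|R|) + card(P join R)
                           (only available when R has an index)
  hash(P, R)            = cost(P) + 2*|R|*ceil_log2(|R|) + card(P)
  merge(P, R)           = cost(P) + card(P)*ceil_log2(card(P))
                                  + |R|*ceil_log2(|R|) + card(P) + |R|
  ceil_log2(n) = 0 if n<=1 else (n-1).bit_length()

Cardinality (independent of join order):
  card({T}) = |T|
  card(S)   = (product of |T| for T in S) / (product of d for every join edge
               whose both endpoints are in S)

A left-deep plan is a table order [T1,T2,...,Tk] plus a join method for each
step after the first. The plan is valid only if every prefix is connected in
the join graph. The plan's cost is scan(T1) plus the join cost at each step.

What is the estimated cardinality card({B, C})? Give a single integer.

Tables in S: B(200), C(250)
Edges inside S: C-B(d=40)
numerator = 200 * 250 = 50000
denominator = 40 = 40
card(S) = 50000 / 40 = 1250

1250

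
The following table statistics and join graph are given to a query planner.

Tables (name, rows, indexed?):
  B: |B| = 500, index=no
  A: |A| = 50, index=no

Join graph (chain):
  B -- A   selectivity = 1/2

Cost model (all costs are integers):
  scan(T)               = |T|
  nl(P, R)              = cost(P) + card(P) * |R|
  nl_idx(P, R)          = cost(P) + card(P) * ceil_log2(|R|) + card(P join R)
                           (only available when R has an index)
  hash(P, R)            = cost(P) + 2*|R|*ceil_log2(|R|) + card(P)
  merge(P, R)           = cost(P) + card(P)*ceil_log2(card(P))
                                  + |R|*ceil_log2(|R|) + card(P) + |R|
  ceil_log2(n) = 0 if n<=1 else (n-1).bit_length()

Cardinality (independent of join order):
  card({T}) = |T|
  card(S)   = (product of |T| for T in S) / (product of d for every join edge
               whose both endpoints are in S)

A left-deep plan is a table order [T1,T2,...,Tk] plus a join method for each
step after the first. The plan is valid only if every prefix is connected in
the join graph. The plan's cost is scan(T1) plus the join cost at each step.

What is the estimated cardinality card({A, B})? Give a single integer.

Tables in S: A(50), B(500)
Edges inside S: B-A(d=2)
numerator = 50 * 500 = 25000
denominator = 2 = 2
card(S) = 25000 / 2 = 12500

12500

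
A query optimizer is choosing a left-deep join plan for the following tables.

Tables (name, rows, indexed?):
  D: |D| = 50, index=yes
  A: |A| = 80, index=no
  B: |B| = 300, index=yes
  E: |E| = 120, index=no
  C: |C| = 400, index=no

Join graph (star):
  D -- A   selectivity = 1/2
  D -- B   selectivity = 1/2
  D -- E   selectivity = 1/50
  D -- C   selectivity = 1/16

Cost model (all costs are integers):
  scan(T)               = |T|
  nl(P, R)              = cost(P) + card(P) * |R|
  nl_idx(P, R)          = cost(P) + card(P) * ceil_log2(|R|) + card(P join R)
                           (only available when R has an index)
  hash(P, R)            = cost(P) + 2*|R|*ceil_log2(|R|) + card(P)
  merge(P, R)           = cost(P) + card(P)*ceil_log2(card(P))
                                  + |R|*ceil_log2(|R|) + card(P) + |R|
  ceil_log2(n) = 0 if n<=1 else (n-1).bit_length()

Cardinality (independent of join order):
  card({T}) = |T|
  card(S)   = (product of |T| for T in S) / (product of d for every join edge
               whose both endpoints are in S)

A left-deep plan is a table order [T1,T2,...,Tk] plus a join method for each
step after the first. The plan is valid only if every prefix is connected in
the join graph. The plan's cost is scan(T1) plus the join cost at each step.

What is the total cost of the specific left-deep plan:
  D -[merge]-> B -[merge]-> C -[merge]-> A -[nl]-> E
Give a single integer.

903675540

step 1: scan D: cost=50, card=50
step 2: join B via merge
    card(P join B) = 50*300/(2) = 7500
    cost = 50 + 50*6 + 300*9 + 50 + 300 = 3400
step 3: join C via merge
    card(P join C) = 7500*400/(16) = 187500
    cost = 3400 + 7500*13 + 400*9 + 7500 + 400 = 112400
step 4: join A via merge
    card(P join A) = 187500*80/(2) = 7500000
    cost = 112400 + 187500*18 + 80*7 + 187500 + 80 = 3675540
step 5: join E via nl
    card(P join E) = 7500000*120/(50) = 18000000
    cost = 3675540 + 7500000*120 = 903675540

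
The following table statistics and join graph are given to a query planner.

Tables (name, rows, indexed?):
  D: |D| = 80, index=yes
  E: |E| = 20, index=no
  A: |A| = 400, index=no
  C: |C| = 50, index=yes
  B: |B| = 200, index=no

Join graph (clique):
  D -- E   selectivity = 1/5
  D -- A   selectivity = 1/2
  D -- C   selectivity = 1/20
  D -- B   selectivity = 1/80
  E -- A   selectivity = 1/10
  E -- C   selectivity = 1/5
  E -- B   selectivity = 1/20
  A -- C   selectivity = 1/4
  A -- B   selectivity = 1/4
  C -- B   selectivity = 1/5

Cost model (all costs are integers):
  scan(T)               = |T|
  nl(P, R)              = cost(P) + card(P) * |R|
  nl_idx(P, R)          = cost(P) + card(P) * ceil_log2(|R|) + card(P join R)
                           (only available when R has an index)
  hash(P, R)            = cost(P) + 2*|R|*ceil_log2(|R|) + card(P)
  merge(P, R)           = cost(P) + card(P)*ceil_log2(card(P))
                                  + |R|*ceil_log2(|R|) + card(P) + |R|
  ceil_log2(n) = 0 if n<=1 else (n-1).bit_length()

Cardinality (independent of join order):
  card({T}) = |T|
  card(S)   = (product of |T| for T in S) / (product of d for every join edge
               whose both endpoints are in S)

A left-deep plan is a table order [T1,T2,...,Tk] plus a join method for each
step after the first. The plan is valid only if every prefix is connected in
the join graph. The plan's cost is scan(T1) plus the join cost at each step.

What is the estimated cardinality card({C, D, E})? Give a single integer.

Tables in S: C(50), D(80), E(20)
Edges inside S: D-E(d=5), D-C(d=20), E-C(d=5)
numerator = 50 * 80 * 20 = 80000
denominator = 5 * 20 * 5 = 500
card(S) = 80000 / 500 = 160

160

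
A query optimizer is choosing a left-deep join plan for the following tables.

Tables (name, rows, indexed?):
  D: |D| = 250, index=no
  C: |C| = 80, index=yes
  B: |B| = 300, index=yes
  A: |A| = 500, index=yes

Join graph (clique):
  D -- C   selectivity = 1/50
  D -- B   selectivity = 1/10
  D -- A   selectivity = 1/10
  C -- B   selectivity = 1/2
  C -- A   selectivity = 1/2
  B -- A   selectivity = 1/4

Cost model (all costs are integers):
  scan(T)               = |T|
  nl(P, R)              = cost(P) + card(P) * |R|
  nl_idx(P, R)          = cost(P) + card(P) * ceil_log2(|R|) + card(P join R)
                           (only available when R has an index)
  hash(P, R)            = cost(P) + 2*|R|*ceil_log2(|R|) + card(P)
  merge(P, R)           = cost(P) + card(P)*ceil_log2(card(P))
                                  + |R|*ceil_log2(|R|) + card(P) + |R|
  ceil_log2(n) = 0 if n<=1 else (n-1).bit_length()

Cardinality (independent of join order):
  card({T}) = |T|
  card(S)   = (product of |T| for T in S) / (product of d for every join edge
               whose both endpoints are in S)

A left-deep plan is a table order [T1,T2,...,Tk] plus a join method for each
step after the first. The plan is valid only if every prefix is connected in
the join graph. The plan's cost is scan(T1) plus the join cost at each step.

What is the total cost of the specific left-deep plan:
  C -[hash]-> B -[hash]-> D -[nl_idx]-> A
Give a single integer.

step 1: scan C: cost=80, card=80
step 2: join B via hash
    card(P join B) = 80*300/(2) = 12000
    cost = 80 + 2*300*9 + 80 = 5560
step 3: join D via hash
    card(P join D) = 12000*250/(50*10) = 6000
    cost = 5560 + 2*250*8 + 12000 = 21560
step 4: join A via nl_idx
    card(P join A) = 6000*500/(10*2*4) = 37500
    cost = 21560 + 6000*9 + 37500 = 113060

113060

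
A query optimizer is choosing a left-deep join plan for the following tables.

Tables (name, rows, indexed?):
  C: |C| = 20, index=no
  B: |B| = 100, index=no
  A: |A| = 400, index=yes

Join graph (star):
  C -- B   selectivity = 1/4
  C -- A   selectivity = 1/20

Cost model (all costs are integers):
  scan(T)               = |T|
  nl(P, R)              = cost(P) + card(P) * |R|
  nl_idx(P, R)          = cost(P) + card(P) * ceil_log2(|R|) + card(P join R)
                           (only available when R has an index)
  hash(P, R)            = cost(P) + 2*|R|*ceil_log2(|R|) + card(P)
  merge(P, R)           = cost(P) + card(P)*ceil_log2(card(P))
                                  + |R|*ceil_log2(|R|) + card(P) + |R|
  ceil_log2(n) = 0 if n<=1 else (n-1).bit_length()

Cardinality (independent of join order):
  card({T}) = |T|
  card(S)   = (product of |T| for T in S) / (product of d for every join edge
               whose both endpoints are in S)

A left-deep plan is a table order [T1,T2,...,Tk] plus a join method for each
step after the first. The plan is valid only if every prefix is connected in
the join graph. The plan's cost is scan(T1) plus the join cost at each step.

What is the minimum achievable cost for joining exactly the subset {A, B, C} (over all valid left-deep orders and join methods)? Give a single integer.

Selinger DP over subsets of {A,B,C}:
  {C}: scan cost=20, card=20
  {B}: scan cost=100, card=100
  {A}: scan cost=400, card=400
  {BC}: card=500; try (C,hash)→400, (B,merge)→940, (C,merge)→1020, (B,hash)→1440, (B,nl)→2020, (C,nl)→2100; best=400 via (C,hash)
  {AC}: card=400; try (A,nl_idx)→600, (C,hash)→1000, (A,merge)→4140, (C,merge)→4520, (A,hash)→7240, (A,nl)→8020 …(+1); best=600 via (A,nl_idx)
  {ABC}: card=10000; try (B,hash)→2400, (B,merge)→5400, (A,hash)→8100, (A,merge)→9400, (A,nl_idx)→14900, (B,nl)→40600 …(+1); best=2400 via (B,hash)

2400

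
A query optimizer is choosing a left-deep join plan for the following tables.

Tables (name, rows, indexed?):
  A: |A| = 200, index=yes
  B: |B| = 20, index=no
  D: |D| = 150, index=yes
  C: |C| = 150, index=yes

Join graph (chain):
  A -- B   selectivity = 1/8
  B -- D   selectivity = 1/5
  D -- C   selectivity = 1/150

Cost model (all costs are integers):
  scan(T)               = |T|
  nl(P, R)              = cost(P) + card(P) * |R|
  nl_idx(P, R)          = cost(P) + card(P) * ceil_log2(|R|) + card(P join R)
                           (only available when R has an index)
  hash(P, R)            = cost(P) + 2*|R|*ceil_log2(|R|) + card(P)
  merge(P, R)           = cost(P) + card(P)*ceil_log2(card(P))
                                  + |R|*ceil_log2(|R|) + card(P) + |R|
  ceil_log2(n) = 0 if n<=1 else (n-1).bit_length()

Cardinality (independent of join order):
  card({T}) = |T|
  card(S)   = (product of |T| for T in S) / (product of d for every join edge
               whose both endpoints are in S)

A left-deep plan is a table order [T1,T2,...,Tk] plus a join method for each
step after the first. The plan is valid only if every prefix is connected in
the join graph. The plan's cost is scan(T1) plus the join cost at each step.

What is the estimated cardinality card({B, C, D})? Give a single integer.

Tables in S: B(20), C(150), D(150)
Edges inside S: B-D(d=5), D-C(d=150)
numerator = 20 * 150 * 150 = 450000
denominator = 5 * 150 = 750
card(S) = 450000 / 750 = 600

600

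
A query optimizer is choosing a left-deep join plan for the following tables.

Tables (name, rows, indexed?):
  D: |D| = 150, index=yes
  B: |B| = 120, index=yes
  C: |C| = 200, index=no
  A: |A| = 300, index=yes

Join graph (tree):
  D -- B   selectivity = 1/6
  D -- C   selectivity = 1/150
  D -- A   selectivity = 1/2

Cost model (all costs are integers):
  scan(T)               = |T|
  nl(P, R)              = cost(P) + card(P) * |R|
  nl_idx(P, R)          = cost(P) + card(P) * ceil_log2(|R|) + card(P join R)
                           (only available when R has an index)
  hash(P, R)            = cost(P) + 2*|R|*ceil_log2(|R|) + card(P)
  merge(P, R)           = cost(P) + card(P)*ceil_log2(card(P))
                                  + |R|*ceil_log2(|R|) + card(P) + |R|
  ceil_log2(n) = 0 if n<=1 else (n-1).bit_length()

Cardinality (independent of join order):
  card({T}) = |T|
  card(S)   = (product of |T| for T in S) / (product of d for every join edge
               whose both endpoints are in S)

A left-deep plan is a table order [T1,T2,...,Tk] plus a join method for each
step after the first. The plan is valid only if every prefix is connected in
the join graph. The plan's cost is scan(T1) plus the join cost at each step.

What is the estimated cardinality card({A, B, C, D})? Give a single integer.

Tables in S: A(300), B(120), C(200), D(150)
Edges inside S: D-B(d=6), D-C(d=150), D-A(d=2)
numerator = 300 * 120 * 200 * 150 = 1080000000
denominator = 6 * 150 * 2 = 1800
card(S) = 1080000000 / 1800 = 600000

600000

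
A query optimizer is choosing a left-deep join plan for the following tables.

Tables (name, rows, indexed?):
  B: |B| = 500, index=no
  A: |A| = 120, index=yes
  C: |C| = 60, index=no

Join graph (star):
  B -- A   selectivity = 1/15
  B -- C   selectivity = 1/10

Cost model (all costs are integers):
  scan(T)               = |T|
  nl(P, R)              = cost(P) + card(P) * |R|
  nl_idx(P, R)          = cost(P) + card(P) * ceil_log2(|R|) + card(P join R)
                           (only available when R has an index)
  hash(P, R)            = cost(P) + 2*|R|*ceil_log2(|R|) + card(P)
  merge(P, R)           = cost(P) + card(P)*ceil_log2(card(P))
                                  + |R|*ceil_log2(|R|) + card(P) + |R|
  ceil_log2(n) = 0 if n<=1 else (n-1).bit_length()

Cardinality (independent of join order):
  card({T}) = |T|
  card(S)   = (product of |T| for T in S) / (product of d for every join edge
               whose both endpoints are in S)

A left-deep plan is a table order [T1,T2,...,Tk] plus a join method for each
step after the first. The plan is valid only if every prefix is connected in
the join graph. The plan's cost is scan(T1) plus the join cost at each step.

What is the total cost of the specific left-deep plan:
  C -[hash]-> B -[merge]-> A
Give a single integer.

step 1: scan C: cost=60, card=60
step 2: join B via hash
    card(P join B) = 60*500/(10) = 3000
    cost = 60 + 2*500*9 + 60 = 9120
step 3: join A via merge
    card(P join A) = 3000*120/(15) = 24000
    cost = 9120 + 3000*12 + 120*7 + 3000 + 120 = 49080

49080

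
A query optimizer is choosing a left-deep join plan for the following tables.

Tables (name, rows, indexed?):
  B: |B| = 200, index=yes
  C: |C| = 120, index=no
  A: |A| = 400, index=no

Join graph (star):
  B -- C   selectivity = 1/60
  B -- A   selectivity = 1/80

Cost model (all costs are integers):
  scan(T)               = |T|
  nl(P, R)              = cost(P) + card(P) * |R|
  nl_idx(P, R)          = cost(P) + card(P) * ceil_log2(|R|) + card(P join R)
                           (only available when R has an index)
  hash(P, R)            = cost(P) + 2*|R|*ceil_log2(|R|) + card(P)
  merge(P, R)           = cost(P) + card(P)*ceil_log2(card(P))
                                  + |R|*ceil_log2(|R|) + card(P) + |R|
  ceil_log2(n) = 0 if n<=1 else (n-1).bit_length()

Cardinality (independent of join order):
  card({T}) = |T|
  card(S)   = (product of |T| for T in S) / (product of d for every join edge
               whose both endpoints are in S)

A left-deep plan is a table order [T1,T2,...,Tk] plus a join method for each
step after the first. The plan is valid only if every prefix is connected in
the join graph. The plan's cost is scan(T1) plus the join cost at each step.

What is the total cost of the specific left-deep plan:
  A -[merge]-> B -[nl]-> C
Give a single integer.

step 1: scan A: cost=400, card=400
step 2: join B via merge
    card(P join B) = 400*200/(80) = 1000
    cost = 400 + 400*9 + 200*8 + 400 + 200 = 6200
step 3: join C via nl
    card(P join C) = 1000*120/(60) = 2000
    cost = 6200 + 1000*120 = 126200

126200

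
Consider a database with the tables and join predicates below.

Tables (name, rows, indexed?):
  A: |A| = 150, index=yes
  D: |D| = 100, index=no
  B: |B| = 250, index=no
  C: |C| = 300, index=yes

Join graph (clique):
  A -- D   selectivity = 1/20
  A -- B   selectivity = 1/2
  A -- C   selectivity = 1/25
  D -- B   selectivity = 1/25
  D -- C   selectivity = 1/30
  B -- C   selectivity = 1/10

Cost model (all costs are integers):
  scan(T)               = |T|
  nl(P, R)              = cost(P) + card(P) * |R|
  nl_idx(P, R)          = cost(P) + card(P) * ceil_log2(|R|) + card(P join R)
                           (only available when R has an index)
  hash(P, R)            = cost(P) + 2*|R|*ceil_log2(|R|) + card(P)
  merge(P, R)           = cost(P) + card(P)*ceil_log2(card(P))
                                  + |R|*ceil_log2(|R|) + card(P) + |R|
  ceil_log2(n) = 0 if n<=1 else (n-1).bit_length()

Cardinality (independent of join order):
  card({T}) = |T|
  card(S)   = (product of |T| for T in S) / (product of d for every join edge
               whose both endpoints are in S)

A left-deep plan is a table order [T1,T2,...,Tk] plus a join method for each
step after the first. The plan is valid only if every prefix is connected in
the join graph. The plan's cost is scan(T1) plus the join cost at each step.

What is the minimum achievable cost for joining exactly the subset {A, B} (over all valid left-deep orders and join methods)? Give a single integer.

Selinger DP over subsets of {A,B}:
  {A}: scan cost=150, card=150
  {B}: scan cost=250, card=250
  {AB}: card=18750; try (A,hash)→2900, (B,merge)→3750, (A,merge)→3850, (B,hash)→4300, (A,nl_idx)→21000, (B,nl)→37650 …(+1); best=2900 via (A,hash)

2900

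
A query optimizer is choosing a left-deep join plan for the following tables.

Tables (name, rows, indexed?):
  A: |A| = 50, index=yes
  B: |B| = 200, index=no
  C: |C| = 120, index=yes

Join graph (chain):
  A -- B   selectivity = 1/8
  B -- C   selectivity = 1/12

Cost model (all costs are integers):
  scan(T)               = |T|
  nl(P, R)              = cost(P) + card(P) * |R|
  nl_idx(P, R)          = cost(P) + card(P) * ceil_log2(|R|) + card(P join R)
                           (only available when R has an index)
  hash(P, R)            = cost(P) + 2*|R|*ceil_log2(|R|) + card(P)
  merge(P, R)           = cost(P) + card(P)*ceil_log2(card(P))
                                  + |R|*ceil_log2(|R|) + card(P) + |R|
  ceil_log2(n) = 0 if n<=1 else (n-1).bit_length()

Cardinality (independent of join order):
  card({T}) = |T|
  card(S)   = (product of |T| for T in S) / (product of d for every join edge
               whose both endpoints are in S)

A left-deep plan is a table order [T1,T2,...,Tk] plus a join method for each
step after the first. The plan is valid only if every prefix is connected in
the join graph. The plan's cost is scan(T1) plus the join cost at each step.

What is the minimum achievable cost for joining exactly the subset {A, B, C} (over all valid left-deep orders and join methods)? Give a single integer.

3930

Selinger DP over subsets of {A,B,C}:
  {A}: scan cost=50, card=50
  {B}: scan cost=200, card=200
  {C}: scan cost=120, card=120
  {AB}: card=1250; try (A,hash)→1000, (B,merge)→2200, (A,merge)→2350, (A,nl_idx)→2650, (B,hash)→3300, (B,nl)→10050 …(+1); best=1000 via (A,hash)
  {BC}: card=2000; try (C,hash)→2080, (B,merge)→2880, (C,merge)→2960, (B,hash)→3440, (C,nl_idx)→3600, (B,nl)→24120 …(+1); best=2080 via (C,hash)
  {ABC}: card=12500; try (C,hash)→3930, (A,hash)→4680, (C,merge)→16960, (C,nl_idx)→22250, (A,merge)→26430, (A,nl_idx)→26580 …(+2); best=3930 via (C,hash)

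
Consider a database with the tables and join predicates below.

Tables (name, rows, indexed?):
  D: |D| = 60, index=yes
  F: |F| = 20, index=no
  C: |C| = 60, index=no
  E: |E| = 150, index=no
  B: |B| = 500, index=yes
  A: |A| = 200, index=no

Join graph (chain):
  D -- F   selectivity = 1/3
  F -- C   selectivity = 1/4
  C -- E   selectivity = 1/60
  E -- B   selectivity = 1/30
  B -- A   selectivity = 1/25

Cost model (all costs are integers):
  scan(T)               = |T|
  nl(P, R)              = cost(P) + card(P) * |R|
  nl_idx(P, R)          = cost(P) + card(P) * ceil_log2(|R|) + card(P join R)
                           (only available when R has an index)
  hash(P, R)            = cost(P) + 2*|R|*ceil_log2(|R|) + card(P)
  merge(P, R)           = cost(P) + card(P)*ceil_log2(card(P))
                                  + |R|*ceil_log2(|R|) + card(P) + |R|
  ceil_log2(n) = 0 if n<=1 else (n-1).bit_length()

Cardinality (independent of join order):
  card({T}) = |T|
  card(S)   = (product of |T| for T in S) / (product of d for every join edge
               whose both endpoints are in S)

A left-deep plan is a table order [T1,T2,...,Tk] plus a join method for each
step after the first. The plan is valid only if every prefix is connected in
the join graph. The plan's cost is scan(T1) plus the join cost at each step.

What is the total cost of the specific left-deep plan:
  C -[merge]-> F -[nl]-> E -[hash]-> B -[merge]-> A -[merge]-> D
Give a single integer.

2045070

step 1: scan C: cost=60, card=60
step 2: join F via merge
    card(P join F) = 60*20/(4) = 300
    cost = 60 + 60*6 + 20*5 + 60 + 20 = 600
step 3: join E via nl
    card(P join E) = 300*150/(60) = 750
    cost = 600 + 300*150 = 45600
step 4: join B via hash
    card(P join B) = 750*500/(30) = 12500
    cost = 45600 + 2*500*9 + 750 = 55350
step 5: join A via merge
    card(P join A) = 12500*200/(25) = 100000
    cost = 55350 + 12500*14 + 200*8 + 12500 + 200 = 244650
step 6: join D via merge
    card(P join D) = 100000*60/(3) = 2000000
    cost = 244650 + 100000*17 + 60*6 + 100000 + 60 = 2045070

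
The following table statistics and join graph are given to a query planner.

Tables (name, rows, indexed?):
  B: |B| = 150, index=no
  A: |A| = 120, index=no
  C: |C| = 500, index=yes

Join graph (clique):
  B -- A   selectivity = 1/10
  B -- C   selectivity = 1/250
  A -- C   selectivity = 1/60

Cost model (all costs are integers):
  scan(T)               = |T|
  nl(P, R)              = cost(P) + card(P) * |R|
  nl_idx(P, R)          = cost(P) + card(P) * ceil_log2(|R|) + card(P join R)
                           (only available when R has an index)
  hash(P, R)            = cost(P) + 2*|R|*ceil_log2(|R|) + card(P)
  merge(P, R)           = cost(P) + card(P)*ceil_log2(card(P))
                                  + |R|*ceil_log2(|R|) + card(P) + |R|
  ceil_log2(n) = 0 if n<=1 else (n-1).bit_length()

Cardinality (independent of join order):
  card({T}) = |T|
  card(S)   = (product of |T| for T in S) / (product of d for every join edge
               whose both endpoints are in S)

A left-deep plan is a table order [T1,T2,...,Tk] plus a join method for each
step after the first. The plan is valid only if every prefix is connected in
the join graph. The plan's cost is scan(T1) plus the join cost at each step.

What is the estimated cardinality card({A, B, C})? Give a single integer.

Tables in S: A(120), B(150), C(500)
Edges inside S: B-A(d=10), B-C(d=250), A-C(d=60)
numerator = 120 * 150 * 500 = 9000000
denominator = 10 * 250 * 60 = 150000
card(S) = 9000000 / 150000 = 60

60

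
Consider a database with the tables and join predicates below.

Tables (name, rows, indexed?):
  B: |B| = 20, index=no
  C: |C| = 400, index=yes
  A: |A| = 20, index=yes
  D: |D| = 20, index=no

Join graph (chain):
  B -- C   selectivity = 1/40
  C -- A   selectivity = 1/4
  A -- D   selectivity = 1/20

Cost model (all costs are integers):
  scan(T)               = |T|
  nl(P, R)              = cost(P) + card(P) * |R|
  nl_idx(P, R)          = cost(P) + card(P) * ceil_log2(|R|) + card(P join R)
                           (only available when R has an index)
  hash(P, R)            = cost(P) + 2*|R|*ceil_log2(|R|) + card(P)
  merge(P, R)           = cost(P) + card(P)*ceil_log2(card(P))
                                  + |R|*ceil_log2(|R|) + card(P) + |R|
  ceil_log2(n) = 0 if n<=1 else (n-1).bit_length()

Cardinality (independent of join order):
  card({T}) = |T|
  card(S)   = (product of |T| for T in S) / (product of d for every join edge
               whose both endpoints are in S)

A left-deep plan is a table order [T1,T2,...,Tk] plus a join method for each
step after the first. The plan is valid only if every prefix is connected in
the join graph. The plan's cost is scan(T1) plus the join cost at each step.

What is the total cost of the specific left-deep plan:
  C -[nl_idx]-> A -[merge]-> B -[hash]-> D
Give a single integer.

29720

step 1: scan C: cost=400, card=400
step 2: join A via nl_idx
    card(P join A) = 400*20/(4) = 2000
    cost = 400 + 400*5 + 2000 = 4400
step 3: join B via merge
    card(P join B) = 2000*20/(40) = 1000
    cost = 4400 + 2000*11 + 20*5 + 2000 + 20 = 28520
step 4: join D via hash
    card(P join D) = 1000*20/(20) = 1000
    cost = 28520 + 2*20*5 + 1000 = 29720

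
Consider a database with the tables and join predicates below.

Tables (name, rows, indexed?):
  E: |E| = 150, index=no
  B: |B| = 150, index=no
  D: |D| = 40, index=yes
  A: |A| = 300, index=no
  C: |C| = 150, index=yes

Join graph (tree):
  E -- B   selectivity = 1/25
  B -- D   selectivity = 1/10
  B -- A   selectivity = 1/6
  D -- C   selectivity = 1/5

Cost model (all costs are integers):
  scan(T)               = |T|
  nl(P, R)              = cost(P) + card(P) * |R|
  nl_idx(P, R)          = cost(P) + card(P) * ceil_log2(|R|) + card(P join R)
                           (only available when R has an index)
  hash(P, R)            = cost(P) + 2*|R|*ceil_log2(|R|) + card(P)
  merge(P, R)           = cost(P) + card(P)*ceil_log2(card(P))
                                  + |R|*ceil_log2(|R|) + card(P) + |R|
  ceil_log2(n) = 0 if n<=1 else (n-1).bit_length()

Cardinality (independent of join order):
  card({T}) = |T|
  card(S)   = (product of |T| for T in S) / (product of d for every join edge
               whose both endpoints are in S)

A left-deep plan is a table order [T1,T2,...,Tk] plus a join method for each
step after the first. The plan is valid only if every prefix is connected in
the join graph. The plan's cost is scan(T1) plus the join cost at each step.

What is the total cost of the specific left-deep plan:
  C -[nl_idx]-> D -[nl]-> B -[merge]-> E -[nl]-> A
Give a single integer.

32871600

step 1: scan C: cost=150, card=150
step 2: join D via nl_idx
    card(P join D) = 150*40/(5) = 1200
    cost = 150 + 150*6 + 1200 = 2250
step 3: join B via nl
    card(P join B) = 1200*150/(10) = 18000
    cost = 2250 + 1200*150 = 182250
step 4: join E via merge
    card(P join E) = 18000*150/(25) = 108000
    cost = 182250 + 18000*15 + 150*8 + 18000 + 150 = 471600
step 5: join A via nl
    card(P join A) = 108000*300/(6) = 5400000
    cost = 471600 + 108000*300 = 32871600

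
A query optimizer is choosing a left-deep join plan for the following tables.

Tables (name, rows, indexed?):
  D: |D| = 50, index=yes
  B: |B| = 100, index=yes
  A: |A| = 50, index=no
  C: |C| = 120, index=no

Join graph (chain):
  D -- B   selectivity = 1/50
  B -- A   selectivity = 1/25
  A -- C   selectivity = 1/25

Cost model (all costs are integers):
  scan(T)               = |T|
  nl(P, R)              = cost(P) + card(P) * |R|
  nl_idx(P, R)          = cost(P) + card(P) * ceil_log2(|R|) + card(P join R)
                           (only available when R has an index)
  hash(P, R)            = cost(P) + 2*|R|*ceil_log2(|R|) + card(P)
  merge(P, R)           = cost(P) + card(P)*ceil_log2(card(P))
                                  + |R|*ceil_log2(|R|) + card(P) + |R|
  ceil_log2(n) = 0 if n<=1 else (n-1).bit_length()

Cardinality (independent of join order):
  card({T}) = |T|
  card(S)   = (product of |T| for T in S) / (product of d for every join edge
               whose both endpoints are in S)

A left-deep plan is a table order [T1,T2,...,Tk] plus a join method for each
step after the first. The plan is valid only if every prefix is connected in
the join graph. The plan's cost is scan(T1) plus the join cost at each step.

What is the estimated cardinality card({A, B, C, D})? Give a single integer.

960

Tables in S: A(50), B(100), C(120), D(50)
Edges inside S: D-B(d=50), B-A(d=25), A-C(d=25)
numerator = 50 * 100 * 120 * 50 = 30000000
denominator = 50 * 25 * 25 = 31250
card(S) = 30000000 / 31250 = 960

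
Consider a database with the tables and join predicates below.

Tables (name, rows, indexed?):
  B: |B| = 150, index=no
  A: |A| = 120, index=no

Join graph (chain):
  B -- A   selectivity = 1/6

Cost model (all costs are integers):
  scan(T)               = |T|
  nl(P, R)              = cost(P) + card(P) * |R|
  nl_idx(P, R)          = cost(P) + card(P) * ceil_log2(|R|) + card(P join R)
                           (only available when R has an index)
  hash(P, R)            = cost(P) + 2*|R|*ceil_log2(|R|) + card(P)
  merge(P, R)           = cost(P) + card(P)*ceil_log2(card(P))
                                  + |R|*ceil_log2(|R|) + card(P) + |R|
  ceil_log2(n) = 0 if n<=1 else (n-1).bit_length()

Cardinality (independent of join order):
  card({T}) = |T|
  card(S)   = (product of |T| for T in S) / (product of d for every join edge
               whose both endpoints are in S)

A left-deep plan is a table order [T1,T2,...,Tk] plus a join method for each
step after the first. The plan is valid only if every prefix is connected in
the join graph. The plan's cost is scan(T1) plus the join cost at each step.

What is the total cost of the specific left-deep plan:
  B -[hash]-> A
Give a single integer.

1980

step 1: scan B: cost=150, card=150
step 2: join A via hash
    card(P join A) = 150*120/(6) = 3000
    cost = 150 + 2*120*7 + 150 = 1980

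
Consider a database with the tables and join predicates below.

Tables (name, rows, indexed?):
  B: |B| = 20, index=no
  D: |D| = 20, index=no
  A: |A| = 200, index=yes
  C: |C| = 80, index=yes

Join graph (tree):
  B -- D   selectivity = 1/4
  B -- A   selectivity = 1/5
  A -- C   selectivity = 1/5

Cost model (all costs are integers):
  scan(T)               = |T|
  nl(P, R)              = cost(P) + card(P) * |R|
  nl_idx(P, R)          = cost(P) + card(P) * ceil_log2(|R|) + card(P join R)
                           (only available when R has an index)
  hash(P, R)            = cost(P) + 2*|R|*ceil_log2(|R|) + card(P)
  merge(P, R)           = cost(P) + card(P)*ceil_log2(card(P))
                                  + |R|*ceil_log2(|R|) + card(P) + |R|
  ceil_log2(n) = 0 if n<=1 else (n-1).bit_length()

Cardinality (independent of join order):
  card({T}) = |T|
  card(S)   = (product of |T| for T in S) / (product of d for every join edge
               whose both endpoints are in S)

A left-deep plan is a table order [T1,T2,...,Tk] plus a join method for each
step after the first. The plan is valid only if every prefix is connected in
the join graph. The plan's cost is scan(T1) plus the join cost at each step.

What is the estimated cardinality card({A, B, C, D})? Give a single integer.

64000

Tables in S: A(200), B(20), C(80), D(20)
Edges inside S: B-D(d=4), B-A(d=5), A-C(d=5)
numerator = 200 * 20 * 80 * 20 = 6400000
denominator = 4 * 5 * 5 = 100
card(S) = 6400000 / 100 = 64000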